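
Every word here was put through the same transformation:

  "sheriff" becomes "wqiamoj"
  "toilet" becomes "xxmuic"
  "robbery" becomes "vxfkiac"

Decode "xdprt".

tulip

Shifts by position in sheriff: pos 0: s→w (+4), pos 1: h→q (+9), pos 2: e→i (+4), pos 3: r→a (+9) — repeating every 2. It's a Vigenère-style cipher with numeric key [4,9]: position i shifts by key[i mod 2].
Undoing it on xdprt: x−4=t, d−9=u, p−4=l, r−9=i, t−4=p.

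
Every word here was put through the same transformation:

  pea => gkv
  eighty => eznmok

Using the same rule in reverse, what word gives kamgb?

The output letters match the input read backwards, each shifted +6: pea reversed is aep. Read the word backwards and shift each letter +6.
Reversing it on kamgb: shift back: k−6=e, a−6=u, m−6=g, g−6=a, b−6=v → eugav; then reverse → vague.

vague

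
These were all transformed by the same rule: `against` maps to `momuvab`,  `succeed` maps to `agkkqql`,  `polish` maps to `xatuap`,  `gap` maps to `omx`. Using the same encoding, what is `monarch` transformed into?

The shift depends on letter class: consonant g→o is +8, but vowel a→m is +12. Two shifts are in play — +12 for a/e/i/o/u, +8 for every other letter.
Applying it to monarch: m(cons)+8=u, o(vowel)+12=a, n(cons)+8=v, a(vowel)+12=m, r(cons)+8=z, c(cons)+8=k, h(cons)+8=p.

uavmzkp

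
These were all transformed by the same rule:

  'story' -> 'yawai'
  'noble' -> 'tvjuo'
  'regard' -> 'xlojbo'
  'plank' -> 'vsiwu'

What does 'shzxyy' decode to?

In story: s→y is +6, t→a is +7, o→w is +8, r→a is +9 — the shift increases by 1 each position. Each letter shifts forward by (position + 6), i.e. 6, 7, 8, … — the shift grows by one for each successive letter.
Decoding shzxyy: s−6=m, h−7=a, z−8=r, x−9=o, y−10=o, y−11=n.

maroon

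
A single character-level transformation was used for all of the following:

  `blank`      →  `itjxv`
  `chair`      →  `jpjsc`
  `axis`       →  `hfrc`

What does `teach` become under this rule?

In blank: b→i is +7, l→t is +8, a→j is +9, n→x is +10 — the shift increases by 1 each position. The shift increases by 1 at each position, starting from +7: 7, 8, 9, ….
For teach: t+7=a, e+8=m, a+9=j, c+10=m, h+11=s.

amjms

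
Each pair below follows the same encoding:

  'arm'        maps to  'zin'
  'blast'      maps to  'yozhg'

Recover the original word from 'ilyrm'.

robin

Each pair mirrors across the alphabet (a↔z, r↔i, m↔n): positions sum to 25. This is the alphabet-reversal cipher (Atbash): a becomes z, b becomes y, etc.
Reversing it on ilyrm: i↔r, l↔o, y↔b, r↔i, m↔n.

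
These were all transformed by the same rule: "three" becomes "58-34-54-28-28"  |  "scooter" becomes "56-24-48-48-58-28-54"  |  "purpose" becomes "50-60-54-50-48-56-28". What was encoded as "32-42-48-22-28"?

globe

The formula is n = 2×(alphabet index, a=1) + 18.
Undoing it on 32-42-48-22-28: 32→(32−18)÷2=7=g, 42→(42−18)÷2=12=l, 48→(48−18)÷2=15=o, 22→(22−18)÷2=2=b, 28→(28−18)÷2=5=e.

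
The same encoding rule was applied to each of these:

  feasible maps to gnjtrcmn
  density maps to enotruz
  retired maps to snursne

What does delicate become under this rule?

enmrdjun

The shift depends on letter class: consonant f→g is +1, but vowel e→n is +9. Two shifts are in play — +9 for a/e/i/o/u, +1 for every other letter.
Applying it to delicate: d(cons)+1=e, e(vowel)+9=n, l(cons)+1=m, i(vowel)+9=r, c(cons)+1=d, a(vowel)+9=j, t(cons)+1=u, e(vowel)+9=n.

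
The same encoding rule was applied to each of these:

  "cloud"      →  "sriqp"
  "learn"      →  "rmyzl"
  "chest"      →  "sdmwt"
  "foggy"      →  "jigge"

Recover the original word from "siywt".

Treating letters as 0–25, the rule is x ↦ 23x + 24 (mod 26).
Reversing it on siywt: s(18)→17·(18−24)≡2=c; i(8)→17·(8−24)≡14=o; y(24)→17·(24−24)≡0=a; w(22)→17·(22−24)≡18=s; t(19)→17·(19−24)≡19=t (all mod 26).

coast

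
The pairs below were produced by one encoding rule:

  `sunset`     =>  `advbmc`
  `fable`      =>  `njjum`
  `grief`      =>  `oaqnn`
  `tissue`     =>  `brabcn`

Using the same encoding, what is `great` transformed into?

Shifts by position in sunset: pos 0: s→a (+8), pos 1: u→d (+9), pos 2: n→v (+8), pos 3: s→b (+9) — repeating every 2. It's a Vigenère-style cipher with numeric key [8,9]: position i shifts by key[i mod 2].
Applying it to great: g+8=o, r+9=a, e+8=m, a+9=j, t+8=b.

oamjb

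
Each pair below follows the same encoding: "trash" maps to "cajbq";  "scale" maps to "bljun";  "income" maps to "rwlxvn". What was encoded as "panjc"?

Compare letters: t→c is +9, r→a is +9, a→j is +9 — a constant shift. Every letter moves 9 places later in the alphabet, wrapping around z→a.
Undoing it on panjc: p−9=g, a−9=r, n−9=e, j−9=a, c−9=t.

great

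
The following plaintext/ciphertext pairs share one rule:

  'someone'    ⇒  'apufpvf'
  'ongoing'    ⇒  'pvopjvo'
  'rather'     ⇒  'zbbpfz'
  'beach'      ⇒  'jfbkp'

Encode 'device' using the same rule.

lfdjkf

The shift depends on letter class: consonant s→a is +8, but vowel o→p is +1. The rule splits by letter class: vowels +1, consonants +8.
For device: d(cons)+8=l, e(vowel)+1=f, v(cons)+8=d, i(vowel)+1=j, c(cons)+8=k, e(vowel)+1=f.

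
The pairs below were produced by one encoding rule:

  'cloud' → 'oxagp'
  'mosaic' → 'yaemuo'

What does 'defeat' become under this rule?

Compare letters: c→o is +12, l→x is +12, o→a is +12 — a constant shift. Each letter is shifted forward by 12 in the alphabet (a Caesar shift of +12).
On defeat: d+12=p, e+12=q, f+12=r, e+12=q, a+12=m, t+12=f.

pqrqmf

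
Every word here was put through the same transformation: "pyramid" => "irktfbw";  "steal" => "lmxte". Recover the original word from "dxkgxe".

Compare letters: p→i is +19, y→r is +19, r→k is +19 — a constant shift. Each letter is shifted forward by 19 in the alphabet (a Caesar shift of +19).
Decoding dxkgxe: d−19=k, x−19=e, k−19=r, g−19=n, x−19=e, e−19=l.

kernel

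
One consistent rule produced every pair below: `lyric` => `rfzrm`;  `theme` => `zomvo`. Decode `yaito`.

stake

In lyric: l→r is +6, y→f is +7, r→z is +8, i→r is +9 — the shift increases by 1 each position. Letter i (0-indexed) is shifted by i+6, so successive shifts are 6, 7, 8, ….
Undoing it on yaito: y−6=s, a−7=t, i−8=a, t−9=k, o−10=e.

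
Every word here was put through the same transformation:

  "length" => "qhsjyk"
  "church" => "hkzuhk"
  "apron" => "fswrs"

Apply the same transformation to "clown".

hotzs

The shifts repeat in a cycle of length 2: positions 0,1,… shift by +5, +3, then the pattern repeats.
On clown: c+5=h, l+3=o, o+5=t, w+3=z, n+5=s.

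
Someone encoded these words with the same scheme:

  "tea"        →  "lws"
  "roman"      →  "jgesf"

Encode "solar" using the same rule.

Compare letters: t→l is +18, e→w is +18, a→s is +18 — a constant shift. It's a constant shift of +18 (ROT18).
Applying it to solar: s+18=k, o+18=g, l+18=d, a+18=s, r+18=j.

kgdsj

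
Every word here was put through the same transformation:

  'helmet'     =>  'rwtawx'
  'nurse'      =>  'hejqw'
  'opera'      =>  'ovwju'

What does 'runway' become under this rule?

jehsug

h(7)→r(17) and e(4)→w(22) fit y≡7x+20 (mod 26); the inverse of 7 mod 26 is 15. This is an affine cipher: with a=0,…,z=25, each position x becomes (7x+20) mod 26.
Applying it to runway: r(17)→7·17+20≡9=j; u(20)→7·20+20≡4=e; n(13)→7·13+20≡7=h; w(22)→7·22+20≡18=s; a(0)→7·0+20≡20=u; y(24)→7·24+20≡6=g (all mod 26).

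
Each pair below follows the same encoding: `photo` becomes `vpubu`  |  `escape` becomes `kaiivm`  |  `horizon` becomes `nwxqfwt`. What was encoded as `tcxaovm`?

Shifts by position in photo: pos 0: p→v (+6), pos 1: h→p (+8), pos 2: o→u (+6), pos 3: t→b (+8) — repeating every 2. The shifts repeat in a cycle of length 2: positions 0,1,… shift by +6, +8, then the pattern repeats.
Undoing it on tcxaovm: t−6=n, c−8=u, x−6=r, a−8=s, o−6=i, v−8=n, m−6=g.

nursing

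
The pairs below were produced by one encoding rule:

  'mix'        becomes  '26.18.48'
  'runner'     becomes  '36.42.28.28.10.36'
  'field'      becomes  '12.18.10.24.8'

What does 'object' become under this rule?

30.4.20.10.6.40

m(#13)→26 and i(#9)→18: differences scale by 2, so n = 2·pos + 0. With a=1..z=26, the number is 2·pos.
On object: o=15→30, b=2→4, j=10→20, e=5→10, c=3→6, t=20→40.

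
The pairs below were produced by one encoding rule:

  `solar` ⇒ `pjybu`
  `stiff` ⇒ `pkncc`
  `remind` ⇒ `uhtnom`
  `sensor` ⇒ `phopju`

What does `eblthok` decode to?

payment

s(18)→p(15) and o(14)→j(9) fit y≡21x+1 (mod 26); the inverse of 21 mod 26 is 5. This is an affine cipher: with a=0,…,z=25, each position x becomes (21x+1) mod 26.
Undoing it on eblthok: e(4)→5·(4−1)≡15=p; b(1)→5·(1−1)≡0=a; l(11)→5·(11−1)≡24=y; t(19)→5·(19−1)≡12=m; h(7)→5·(7−1)≡4=e; o(14)→5·(14−1)≡13=n; k(10)→5·(10−1)≡19=t (all mod 26).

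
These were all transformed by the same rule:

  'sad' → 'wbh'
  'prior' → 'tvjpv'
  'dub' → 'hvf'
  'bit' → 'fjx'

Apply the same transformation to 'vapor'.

Vowels shift forward by 1 and consonants shift forward by 4.
On vapor: v(cons)+4=z, a(vowel)+1=b, p(cons)+4=t, o(vowel)+1=p, r(cons)+4=v.

zbtpv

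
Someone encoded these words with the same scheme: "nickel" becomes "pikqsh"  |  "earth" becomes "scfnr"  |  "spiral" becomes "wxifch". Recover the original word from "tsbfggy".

bedroom

This is an affine cipher: with a=0,…,z=25, each position x becomes (17x+2) mod 26.
Reversing it on tsbfggy: t(19)→23·(19−2)≡1=b; s(18)→23·(18−2)≡4=e; b(1)→23·(1−2)≡3=d; f(5)→23·(5−2)≡17=r; g(6)→23·(6−2)≡14=o; g(6)→23·(6−2)≡14=o; y(24)→23·(24−2)≡12=m (all mod 26).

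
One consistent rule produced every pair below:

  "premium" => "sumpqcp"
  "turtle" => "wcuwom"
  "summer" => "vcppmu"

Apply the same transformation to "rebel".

umemo

Vowels shift forward by 8 and consonants shift forward by 3.
Applying it to rebel: r(cons)+3=u, e(vowel)+8=m, b(cons)+3=e, e(vowel)+8=m, l(cons)+3=o.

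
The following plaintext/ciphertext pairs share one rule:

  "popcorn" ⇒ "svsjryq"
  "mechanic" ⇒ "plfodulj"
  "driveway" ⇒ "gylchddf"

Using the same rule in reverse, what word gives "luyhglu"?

invader

Shifts by position in popcorn: pos 0: p→s (+3), pos 1: o→v (+7), pos 2: p→s (+3), pos 3: c→j (+7) — repeating every 2. It's a Vigenère-style cipher with numeric key [3,7]: position i shifts by key[i mod 2].
Reversing it on luyhglu: l−3=i, u−7=n, y−3=v, h−7=a, g−3=d, l−7=e, u−3=r.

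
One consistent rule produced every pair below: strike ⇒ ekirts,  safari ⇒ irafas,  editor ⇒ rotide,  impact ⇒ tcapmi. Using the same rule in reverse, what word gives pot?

It's just the letters in reverse order.
Undoing it on pot: then reverse → top.

top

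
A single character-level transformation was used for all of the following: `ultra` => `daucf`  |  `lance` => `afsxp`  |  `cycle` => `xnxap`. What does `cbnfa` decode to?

u(20)→d(3) and l(11)→a(0) fit y≡9x+5 (mod 26); the inverse of 9 mod 26 is 3. Each letter's alphabet position (a=0..z=25) is mapped through 9·x+5 mod 26 — an affine cipher.
Undoing it on cbnfa: c(2)→3·(2−5)≡17=r; b(1)→3·(1−5)≡14=o; n(13)→3·(13−5)≡24=y; f(5)→3·(5−5)≡0=a; a(0)→3·(0−5)≡11=l (all mod 26).

royal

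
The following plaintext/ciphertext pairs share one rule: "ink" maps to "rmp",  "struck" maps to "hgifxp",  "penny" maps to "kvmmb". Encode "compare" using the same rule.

Each pair mirrors across the alphabet (i↔r, n↔m, k↔p): positions sum to 25. Each letter is replaced by its mirror in the alphabet: a↔z, b↔y, c↔x, and so on (the Atbash cipher).
For compare: c↔x, o↔l, m↔n, p↔k, a↔z, r↔i, e↔v.

xlnkziv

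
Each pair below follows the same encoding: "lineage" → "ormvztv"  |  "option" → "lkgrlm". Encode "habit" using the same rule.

szyrg

This is the alphabet-reversal cipher (Atbash): a becomes z, b becomes y, etc.
On habit: h↔s, a↔z, b↔y, i↔r, t↔g.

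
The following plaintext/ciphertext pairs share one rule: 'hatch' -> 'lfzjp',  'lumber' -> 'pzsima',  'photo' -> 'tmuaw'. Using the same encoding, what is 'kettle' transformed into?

ojzatn

In hatch: h→l is +4, a→f is +5, t→z is +6, c→j is +7 — the shift increases by 1 each position. Each letter shifts forward by (position + 4), i.e. 4, 5, 6, … — the shift grows by one for each successive letter.
Applying it to kettle: k+4=o, e+5=j, t+6=z, t+7=a, l+8=t, e+9=n.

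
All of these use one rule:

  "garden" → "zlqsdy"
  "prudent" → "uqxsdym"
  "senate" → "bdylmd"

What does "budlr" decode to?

This is an affine cipher: with a=0,…,z=25, each position x becomes (11x+11) mod 26.
Reversing it on budlr: b(1)→19·(1−11)≡18=s; u(20)→19·(20−11)≡15=p; d(3)→19·(3−11)≡4=e; l(11)→19·(11−11)≡0=a; r(17)→19·(17−11)≡10=k (all mod 26).

speak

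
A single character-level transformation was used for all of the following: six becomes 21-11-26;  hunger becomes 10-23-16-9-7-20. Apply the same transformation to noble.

s is letter #19 and maps to 21: an offset of 2. Letters become their 1-based position plus 2 (so a→3, b→4, …).
On noble: n=14→16, o=15→17, b=2→4, l=12→14, e=5→7.

16-17-4-14-7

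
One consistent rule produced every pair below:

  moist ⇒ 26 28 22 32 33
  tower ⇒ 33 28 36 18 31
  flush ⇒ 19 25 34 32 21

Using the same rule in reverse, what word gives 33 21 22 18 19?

thief

m is letter #13 and maps to 26: an offset of 13. Each letter is replaced by its alphabet position (a=1..z=26) + 13.
Reversing it on 33 21 22 18 19: 33→(33−13)÷1=20=t, 21→(21−13)÷1=8=h, 22→(22−13)÷1=9=i, 18→(18−13)÷1=5=e, 19→(19−13)÷1=6=f.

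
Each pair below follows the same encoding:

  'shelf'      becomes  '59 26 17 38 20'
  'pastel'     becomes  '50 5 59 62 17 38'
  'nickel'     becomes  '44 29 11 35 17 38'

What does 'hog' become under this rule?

With a=1..z=26, the number is 3·pos + 2.
For hog: h=8→26, o=15→47, g=7→23.

26 47 23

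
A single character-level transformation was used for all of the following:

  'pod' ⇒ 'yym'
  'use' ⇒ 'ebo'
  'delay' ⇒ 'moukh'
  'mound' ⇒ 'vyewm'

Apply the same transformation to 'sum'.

Vowels shift forward by 10 and consonants shift forward by 9.
Applying it to sum: s(cons)+9=b, u(vowel)+10=e, m(cons)+9=v.

bev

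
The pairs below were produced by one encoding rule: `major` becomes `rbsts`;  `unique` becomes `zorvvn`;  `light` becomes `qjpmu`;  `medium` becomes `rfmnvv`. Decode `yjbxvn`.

tissue

Shifts by position in major: pos 0: m→r (+5), pos 1: a→b (+1), pos 2: j→s (+9), pos 3: o→t (+5), pos 4: r→s (+1) — repeating every 3. It's a Vigenère-style cipher with numeric key [5,1,9]: position i shifts by key[i mod 3].
Decoding yjbxvn: y−5=t, j−1=i, b−9=s, x−5=s, v−1=u, n−9=e.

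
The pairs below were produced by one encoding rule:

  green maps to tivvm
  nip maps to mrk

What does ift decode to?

rug

Each pair mirrors across the alphabet (g↔t, r↔i, e↔v): positions sum to 25. Each letter is replaced by its mirror in the alphabet: a↔z, b↔y, c↔x, and so on (the Atbash cipher).
Decoding ift: i↔r, f↔u, t↔g.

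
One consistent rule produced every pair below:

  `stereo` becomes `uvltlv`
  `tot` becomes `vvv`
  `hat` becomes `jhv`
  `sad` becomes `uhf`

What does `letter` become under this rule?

The shift depends on letter class: consonant s→u is +2, but vowel e→l is +7. The rule splits by letter class: vowels +7, consonants +2.
Applying it to letter: l(cons)+2=n, e(vowel)+7=l, t(cons)+2=v, t(cons)+2=v, e(vowel)+7=l, r(cons)+2=t.

nlvvlt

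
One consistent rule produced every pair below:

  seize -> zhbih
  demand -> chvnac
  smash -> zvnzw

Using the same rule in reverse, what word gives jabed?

unity

s(18)→z(25) and e(4)→h(7) fit y≡5x+13 (mod 26); the inverse of 5 mod 26 is 21. This is an affine cipher: with a=0,…,z=25, each position x becomes (5x+13) mod 26.
Reversing it on jabed: j(9)→21·(9−13)≡20=u; a(0)→21·(0−13)≡13=n; b(1)→21·(1−13)≡8=i; e(4)→21·(4−13)≡19=t; d(3)→21·(3−13)≡24=y (all mod 26).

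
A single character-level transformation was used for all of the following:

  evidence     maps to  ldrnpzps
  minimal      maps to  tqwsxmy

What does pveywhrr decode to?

In evidence: e→l is +7, v→d is +8, i→r is +9, d→n is +10 — the shift increases by 1 each position. Each letter shifts forward by (position + 7), i.e. 7, 8, 9, … — the shift grows by one for each successive letter.
Reversing it on pveywhrr: p−7=i, v−8=n, e−9=v, y−10=o, w−11=l, h−12=v, r−13=e, r−14=d.

involved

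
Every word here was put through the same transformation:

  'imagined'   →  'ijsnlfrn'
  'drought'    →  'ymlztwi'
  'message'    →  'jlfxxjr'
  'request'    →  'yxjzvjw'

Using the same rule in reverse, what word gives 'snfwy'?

train

The output letters match the input read backwards, each shifted +5: imagined reversed is denigami. Two steps: reverse the string, then apply a Caesar shift of +5.
Reversing it on snfwy: shift back: s−5=n, n−5=i, f−5=a, w−5=r, y−5=t → niart; then reverse → train.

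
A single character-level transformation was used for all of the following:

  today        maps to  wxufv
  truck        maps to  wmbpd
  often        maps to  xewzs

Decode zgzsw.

t(19)→w(22) and o(14)→x(23) fit y≡5x+5 (mod 26); the inverse of 5 mod 26 is 21. Each letter's alphabet position (a=0..z=25) is mapped through 5·x+5 mod 26 — an affine cipher.
Undoing it on zgzsw: z(25)→21·(25−5)≡4=e; g(6)→21·(6−5)≡21=v; z(25)→21·(25−5)≡4=e; s(18)→21·(18−5)≡13=n; w(22)→21·(22−5)≡19=t (all mod 26).

event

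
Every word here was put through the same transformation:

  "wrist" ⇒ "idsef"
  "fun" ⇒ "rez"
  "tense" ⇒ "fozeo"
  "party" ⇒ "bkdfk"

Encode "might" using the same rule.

ysstf

The shift depends on letter class: consonant w→i is +12, but vowel i→s is +10. Two shifts are in play — +10 for a/e/i/o/u, +12 for every other letter.
For might: m(cons)+12=y, i(vowel)+10=s, g(cons)+12=s, h(cons)+12=t, t(cons)+12=f.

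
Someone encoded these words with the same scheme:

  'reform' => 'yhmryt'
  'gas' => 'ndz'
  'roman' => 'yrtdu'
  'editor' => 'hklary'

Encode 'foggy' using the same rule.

mrnnf

Vowels shift forward by 3 and consonants shift forward by 7.
For foggy: f(cons)+7=m, o(vowel)+3=r, g(cons)+7=n, g(cons)+7=n, y(cons)+7=f.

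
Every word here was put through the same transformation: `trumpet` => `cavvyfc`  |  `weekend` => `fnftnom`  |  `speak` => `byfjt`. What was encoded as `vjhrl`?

magic

A repeating key of period 3 is used — shifts +9, +9, +1 over and over.
Reversing it on vjhrl: v−9=m, j−9=a, h−1=g, r−9=i, l−9=c.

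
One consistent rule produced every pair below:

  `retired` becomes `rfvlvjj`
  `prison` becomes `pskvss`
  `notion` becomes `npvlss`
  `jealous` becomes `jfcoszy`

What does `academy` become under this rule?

Each letter shifts forward by its position index (0, 1, 2, …) — the shift grows by one for each successive letter.
For academy: a+0=a, c+1=d, a+2=c, d+3=g, e+4=i, m+5=r, y+6=e.

adcgire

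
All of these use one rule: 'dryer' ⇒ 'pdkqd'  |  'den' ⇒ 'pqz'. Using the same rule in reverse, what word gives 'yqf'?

Compare letters: d→p is +12, r→d is +12, y→k is +12 — a constant shift. This is a Caesar cipher with shift 12.
Decoding yqf: y−12=m, q−12=e, f−12=t.

met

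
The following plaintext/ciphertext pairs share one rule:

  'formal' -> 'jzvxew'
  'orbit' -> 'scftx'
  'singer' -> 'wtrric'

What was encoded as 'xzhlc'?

today

Shifts by position in formal: pos 0: f→j (+4), pos 1: o→z (+11), pos 2: r→v (+4), pos 3: m→x (+11) — repeating every 2. The shifts repeat in a cycle of length 2: positions 0,1,… shift by +4, +11, then the pattern repeats.
Reversing it on xzhlc: x−4=t, z−11=o, h−4=d, l−11=a, c−4=y.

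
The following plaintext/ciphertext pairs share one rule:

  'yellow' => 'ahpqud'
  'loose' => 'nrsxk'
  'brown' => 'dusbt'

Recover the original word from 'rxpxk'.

pulse

In yellow: y→a is +2, e→h is +3, l→p is +4, l→q is +5 — the shift increases by 1 each position. The shift increases by 1 at each position, starting from +2: 2, 3, 4, ….
Undoing it on rxpxk: r−2=p, x−3=u, p−4=l, x−5=s, k−6=e.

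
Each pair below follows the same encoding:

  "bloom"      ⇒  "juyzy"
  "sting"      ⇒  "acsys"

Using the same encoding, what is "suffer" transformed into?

Letter i (0-indexed) is shifted by i+8, so successive shifts are 8, 9, 10, ….
On suffer: s+8=a, u+9=d, f+10=p, f+11=q, e+12=q, r+13=e.

adpqqe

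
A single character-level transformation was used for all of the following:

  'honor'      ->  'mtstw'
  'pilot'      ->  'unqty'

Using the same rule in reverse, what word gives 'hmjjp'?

Compare letters: h→m is +5, o→t is +5, n→s is +5 — a constant shift. Every letter moves 5 places later in the alphabet, wrapping around z→a.
Reversing it on hmjjp: h−5=c, m−5=h, j−5=e, j−5=e, p−5=k.

cheek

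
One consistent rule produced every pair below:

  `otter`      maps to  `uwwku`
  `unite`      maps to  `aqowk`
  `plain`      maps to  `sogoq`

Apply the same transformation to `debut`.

The shift depends on letter class: consonant t→w is +3, but vowel o→u is +6. The rule splits by letter class: vowels +6, consonants +3.
For debut: d(cons)+3=g, e(vowel)+6=k, b(cons)+3=e, u(vowel)+6=a, t(cons)+3=w.

gkeaw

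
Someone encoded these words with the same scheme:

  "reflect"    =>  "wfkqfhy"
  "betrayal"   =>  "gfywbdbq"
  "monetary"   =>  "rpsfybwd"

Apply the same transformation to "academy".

The shift depends on letter class: consonant r→w is +5, but vowel e→f is +1. Two shifts are in play — +1 for a/e/i/o/u, +5 for every other letter.
For academy: a(vowel)+1=b, c(cons)+5=h, a(vowel)+1=b, d(cons)+5=i, e(vowel)+1=f, m(cons)+5=r, y(cons)+5=d.

bhbifrd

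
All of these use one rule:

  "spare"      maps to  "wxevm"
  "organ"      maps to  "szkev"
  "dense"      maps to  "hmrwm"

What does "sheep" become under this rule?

wpiix

Shifts by position in spare: pos 0: s→w (+4), pos 1: p→x (+8), pos 2: a→e (+4), pos 3: r→v (+4), pos 4: e→m (+8) — repeating every 3. It's a Vigenère-style cipher with numeric key [4,8,4]: position i shifts by key[i mod 3].
For sheep: s+4=w, h+8=p, e+4=i, e+4=i, p+8=x.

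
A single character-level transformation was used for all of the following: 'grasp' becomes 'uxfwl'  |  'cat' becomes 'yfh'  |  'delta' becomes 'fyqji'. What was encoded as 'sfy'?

The output letters match the input read backwards, each shifted +5: grasp reversed is psarg. Read the word backwards and shift each letter +5.
Undoing it on sfy: shift back: s−5=n, f−5=a, y−5=t → nat; then reverse → tan.

tan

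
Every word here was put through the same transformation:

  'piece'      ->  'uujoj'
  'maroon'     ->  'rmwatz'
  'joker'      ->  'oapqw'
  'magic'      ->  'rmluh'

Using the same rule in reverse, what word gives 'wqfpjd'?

Shifts by position in piece: pos 0: p→u (+5), pos 1: i→u (+12), pos 2: e→j (+5), pos 3: c→o (+12) — repeating every 2. The shifts repeat in a cycle of length 2: positions 0,1,… shift by +5, +12, then the pattern repeats.
Decoding wqfpjd: w−5=r, q−12=e, f−5=a, p−12=d, j−5=e, d−12=r.

reader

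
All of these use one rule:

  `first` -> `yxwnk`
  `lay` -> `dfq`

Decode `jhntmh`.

choice

The output letters match the input read backwards, each shifted +5: first reversed is tsrif. Two steps: reverse the string, then apply a Caesar shift of +5.
Undoing it on jhntmh: shift back: j−5=e, h−5=c, n−5=i, t−5=o, m−5=h, h−5=c → eciohc; then reverse → choice.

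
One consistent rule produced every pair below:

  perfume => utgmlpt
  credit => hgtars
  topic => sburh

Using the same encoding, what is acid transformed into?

Each letter's alphabet position (a=0..z=25) is mapped through 19·x+21 mod 26 — an affine cipher.
For acid: a(0)→19·0+21≡21=v; c(2)→19·2+21≡7=h; i(8)→19·8+21≡17=r; d(3)→19·3+21≡0=a (all mod 26).

vhra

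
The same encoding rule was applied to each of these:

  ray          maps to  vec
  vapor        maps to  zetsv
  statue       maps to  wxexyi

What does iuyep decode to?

Compare letters: r→v is +4, a→e is +4, y→c is +4 — a constant shift. Each letter is shifted forward by 4 in the alphabet (a Caesar shift of +4).
Undoing it on iuyep: i−4=e, u−4=q, y−4=u, e−4=a, p−4=l.

equal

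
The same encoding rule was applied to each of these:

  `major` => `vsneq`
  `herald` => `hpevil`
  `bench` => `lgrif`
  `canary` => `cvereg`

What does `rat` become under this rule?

xev

The output letters match the input read backwards, each shifted +4: major reversed is rojam. Read the word backwards and shift each letter +4.
On rat: reverse → tar; then shift: t+4=x, a+4=e, r+4=v.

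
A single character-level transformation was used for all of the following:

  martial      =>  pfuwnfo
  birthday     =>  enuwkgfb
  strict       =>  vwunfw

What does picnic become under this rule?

snfqnf

The shift depends on letter class: consonant m→p is +3, but vowel a→f is +5. Two shifts are in play — +5 for a/e/i/o/u, +3 for every other letter.
For picnic: p(cons)+3=s, i(vowel)+5=n, c(cons)+3=f, n(cons)+3=q, i(vowel)+5=n, c(cons)+3=f.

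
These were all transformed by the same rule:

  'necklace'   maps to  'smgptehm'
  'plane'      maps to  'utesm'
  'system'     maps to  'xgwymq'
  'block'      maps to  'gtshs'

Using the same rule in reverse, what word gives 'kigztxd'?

Shifts by position in necklace: pos 0: n→s (+5), pos 1: e→m (+8), pos 2: c→g (+4), pos 3: k→p (+5), pos 4: l→t (+8), pos 5: a→e (+4) — repeating every 3. A repeating key of period 3 is used — shifts +5, +8, +4 over and over.
Reversing it on kigztxd: k−5=f, i−8=a, g−4=c, z−5=u, t−8=l, x−4=t, d−5=y.

faculty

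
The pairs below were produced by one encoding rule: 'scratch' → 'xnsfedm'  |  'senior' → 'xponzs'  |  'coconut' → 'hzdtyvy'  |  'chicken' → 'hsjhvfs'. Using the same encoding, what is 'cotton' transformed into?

hzuyzo

Shifts by position in scratch: pos 0: s→x (+5), pos 1: c→n (+11), pos 2: r→s (+1), pos 3: a→f (+5), pos 4: t→e (+11), pos 5: c→d (+1) — repeating every 3. It's a Vigenère-style cipher with numeric key [5,11,1]: position i shifts by key[i mod 3].
On cotton: c+5=h, o+11=z, t+1=u, t+5=y, o+11=z, n+1=o.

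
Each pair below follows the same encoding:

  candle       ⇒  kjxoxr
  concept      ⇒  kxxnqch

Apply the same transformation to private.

xasgmgs

In candle: c→k is +8, a→j is +9, n→x is +10, d→o is +11 — the shift increases by 1 each position. The shift increases by 1 at each position, starting from +8: 8, 9, 10, ….
For private: p+8=x, r+9=a, i+10=s, v+11=g, a+12=m, t+13=g, e+14=s.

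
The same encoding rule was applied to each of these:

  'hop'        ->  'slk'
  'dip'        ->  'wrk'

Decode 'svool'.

hello

Each pair mirrors across the alphabet (h↔s, o↔l, p↔k): positions sum to 25. Each letter is replaced by its mirror in the alphabet: a↔z, b↔y, c↔x, and so on (the Atbash cipher).
Undoing it on svool: s↔h, v↔e, o↔l, o↔l, l↔o.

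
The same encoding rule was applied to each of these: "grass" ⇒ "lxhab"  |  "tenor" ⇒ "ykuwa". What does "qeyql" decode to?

lyric

In grass: g→l is +5, r→x is +6, a→h is +7, s→a is +8 — the shift increases by 1 each position. Letter i (0-indexed) is shifted by i+5, so successive shifts are 5, 6, 7, ….
Decoding qeyql: q−5=l, e−6=y, y−7=r, q−8=i, l−9=c.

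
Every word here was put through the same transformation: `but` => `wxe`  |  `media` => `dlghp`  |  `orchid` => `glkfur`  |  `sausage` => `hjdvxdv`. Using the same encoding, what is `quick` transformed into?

Read the word backwards and shift each letter +3.
Applying it to quick: reverse → kciuq; then shift: k+3=n, c+3=f, i+3=l, u+3=x, q+3=t.

nflxt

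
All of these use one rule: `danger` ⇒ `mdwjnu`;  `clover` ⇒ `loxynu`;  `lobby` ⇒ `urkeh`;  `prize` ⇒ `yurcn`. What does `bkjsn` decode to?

Shifts by position in danger: pos 0: d→m (+9), pos 1: a→d (+3), pos 2: n→w (+9), pos 3: g→j (+3) — repeating every 2. It's a Vigenère-style cipher with numeric key [9,3]: position i shifts by key[i mod 2].
Decoding bkjsn: b−9=s, k−3=h, j−9=a, s−3=p, n−9=e.

shape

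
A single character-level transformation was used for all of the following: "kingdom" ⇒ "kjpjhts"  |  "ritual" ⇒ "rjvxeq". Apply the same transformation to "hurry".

In kingdom: k→k is +0, i→j is +1, n→p is +2, g→j is +3 — the shift increases by 1 each position. Letter i (0-indexed) is shifted by i+0, so successive shifts are 0, 1, 2, ….
Applying it to hurry: h+0=h, u+1=v, r+2=t, r+3=u, y+4=c.

hvtuc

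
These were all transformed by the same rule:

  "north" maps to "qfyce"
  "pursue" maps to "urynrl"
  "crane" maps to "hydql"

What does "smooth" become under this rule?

n(13)→q(16) and o(14)→f(5) fit y≡15x+3 (mod 26); the inverse of 15 mod 26 is 7. Each letter's alphabet position (a=0..z=25) is mapped through 15·x+3 mod 26 — an affine cipher.
For smooth: s(18)→15·18+3≡13=n; m(12)→15·12+3≡1=b; o(14)→15·14+3≡5=f; o(14)→15·14+3≡5=f; t(19)→15·19+3≡2=c; h(7)→15·7+3≡4=e (all mod 26).

nbffce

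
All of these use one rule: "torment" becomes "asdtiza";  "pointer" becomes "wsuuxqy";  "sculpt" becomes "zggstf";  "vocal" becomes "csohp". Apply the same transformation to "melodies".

Shifts by position in torment: pos 0: t→a (+7), pos 1: o→s (+4), pos 2: r→d (+12), pos 3: m→t (+7), pos 4: e→i (+4), pos 5: n→z (+12) — repeating every 3. A repeating key of period 3 is used — shifts +7, +4, +12 over and over.
On melodies: m+7=t, e+4=i, l+12=x, o+7=v, d+4=h, i+12=u, e+7=l, s+4=w.

tixvhulw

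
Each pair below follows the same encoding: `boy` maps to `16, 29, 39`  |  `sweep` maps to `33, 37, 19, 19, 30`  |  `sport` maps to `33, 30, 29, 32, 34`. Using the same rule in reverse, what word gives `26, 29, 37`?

b is letter #2 and maps to 16: an offset of 14. The number is (letter's place in the alphabet, a=1) + 14.
Reversing it on 26, 29, 37: 26→(26−14)÷1=12=l, 29→(29−14)÷1=15=o, 37→(37−14)÷1=23=w.

low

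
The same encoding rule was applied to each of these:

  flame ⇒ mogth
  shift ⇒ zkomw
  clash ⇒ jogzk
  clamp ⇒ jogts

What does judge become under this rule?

The shifts repeat in a cycle of length 3: positions 0,1,… shift by +7, +3, +6, then the pattern repeats.
Applying it to judge: j+7=q, u+3=x, d+6=j, g+7=n, e+3=h.

qxjnh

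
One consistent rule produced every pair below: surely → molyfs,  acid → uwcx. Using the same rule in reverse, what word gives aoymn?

guest

This is a Caesar cipher with shift 20.
Undoing it on aoymn: a−20=g, o−20=u, y−20=e, m−20=s, n−20=t.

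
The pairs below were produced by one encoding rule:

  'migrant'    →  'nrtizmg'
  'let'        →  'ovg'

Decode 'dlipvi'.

worker

Each pair mirrors across the alphabet (m↔n, i↔r, g↔t): positions sum to 25. Each letter is replaced by its mirror in the alphabet: a↔z, b↔y, c↔x, and so on (the Atbash cipher).
Undoing it on dlipvi: d↔w, l↔o, i↔r, p↔k, v↔e, i↔r.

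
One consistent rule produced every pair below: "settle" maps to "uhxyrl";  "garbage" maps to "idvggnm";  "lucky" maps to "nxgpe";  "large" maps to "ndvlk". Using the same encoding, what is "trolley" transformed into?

vusqrlg

In settle: s→u is +2, e→h is +3, t→x is +4, t→y is +5 — the shift increases by 1 each position. Letter i (0-indexed) is shifted by i+2, so successive shifts are 2, 3, 4, ….
Applying it to trolley: t+2=v, r+3=u, o+4=s, l+5=q, l+6=r, e+7=l, y+8=g.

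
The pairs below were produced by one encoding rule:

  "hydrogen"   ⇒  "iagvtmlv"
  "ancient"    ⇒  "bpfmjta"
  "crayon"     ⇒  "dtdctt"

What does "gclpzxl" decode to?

In hydrogen: h→i is +1, y→a is +2, d→g is +3, r→v is +4 — the shift increases by 1 each position. Each letter shifts forward by (position + 1), i.e. 1, 2, 3, … — the shift grows by one for each successive letter.
Decoding gclpzxl: g−1=f, c−2=a, l−3=i, p−4=l, z−5=u, x−6=r, l−7=e.

failure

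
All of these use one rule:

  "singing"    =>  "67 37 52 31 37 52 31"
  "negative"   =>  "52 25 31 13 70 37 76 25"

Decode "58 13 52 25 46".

panel

With a=1..z=26, the number is 3·pos + 10.
Decoding 58 13 52 25 46: 58→(58−10)÷3=16=p, 13→(13−10)÷3=1=a, 52→(52−10)÷3=14=n, 25→(25−10)÷3=5=e, 46→(46−10)÷3=12=l.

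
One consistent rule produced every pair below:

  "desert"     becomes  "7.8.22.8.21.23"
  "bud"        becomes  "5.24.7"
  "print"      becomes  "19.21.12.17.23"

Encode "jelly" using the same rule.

13.8.15.15.28

d is letter #4 and maps to 7: an offset of 3. The number is (letter's place in the alphabet, a=1) + 3.
On jelly: j=10→13, e=5→8, l=12→15, l=12→15, y=25→28.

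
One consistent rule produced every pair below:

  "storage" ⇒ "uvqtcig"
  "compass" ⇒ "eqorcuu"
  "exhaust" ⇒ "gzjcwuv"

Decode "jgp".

hen

Compare letters: s→u is +2, t→v is +2, o→q is +2 — a constant shift. Each letter is shifted forward by 2 in the alphabet (a Caesar shift of +2).
Reversing it on jgp: j−2=h, g−2=e, p−2=n.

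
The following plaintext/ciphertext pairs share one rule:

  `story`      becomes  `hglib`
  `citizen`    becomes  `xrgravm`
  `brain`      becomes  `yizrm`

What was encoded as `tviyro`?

Each pair mirrors across the alphabet (s↔h, t↔g, o↔l): positions sum to 25. This is the alphabet-reversal cipher (Atbash): a becomes z, b becomes y, etc.
Undoing it on tviyro: t↔g, v↔e, i↔r, y↔b, r↔i, o↔l.

gerbil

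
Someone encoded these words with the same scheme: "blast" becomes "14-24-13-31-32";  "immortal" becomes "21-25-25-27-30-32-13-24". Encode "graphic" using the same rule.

b is letter #2 and maps to 14: an offset of 12. The number is (letter's place in the alphabet, a=1) + 12.
For graphic: g=7→19, r=18→30, a=1→13, p=16→28, h=8→20, i=9→21, c=3→15.

19-30-13-28-20-21-15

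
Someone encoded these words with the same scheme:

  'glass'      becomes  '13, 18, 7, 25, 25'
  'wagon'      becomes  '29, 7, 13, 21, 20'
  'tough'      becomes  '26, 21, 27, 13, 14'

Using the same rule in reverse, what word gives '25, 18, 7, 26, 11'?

slate

g is letter #7 and maps to 13: an offset of 6. Letters become their 1-based position plus 6 (so a→7, b→8, …).
Undoing it on 25, 18, 7, 26, 11: 25→(25−6)÷1=19=s, 18→(18−6)÷1=12=l, 7→(7−6)÷1=1=a, 26→(26−6)÷1=20=t, 11→(11−6)÷1=5=e.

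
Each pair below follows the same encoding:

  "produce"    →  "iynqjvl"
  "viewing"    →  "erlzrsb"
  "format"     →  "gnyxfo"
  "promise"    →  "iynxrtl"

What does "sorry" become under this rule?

p(15)→i(8) and r(17)→y(24) fit y≡21x+5 (mod 26); the inverse of 21 mod 26 is 5. This is an affine cipher: with a=0,…,z=25, each position x becomes (21x+5) mod 26.
Applying it to sorry: s(18)→21·18+5≡19=t; o(14)→21·14+5≡13=n; r(17)→21·17+5≡24=y; r(17)→21·17+5≡24=y; y(24)→21·24+5≡15=p (all mod 26).

tnyyp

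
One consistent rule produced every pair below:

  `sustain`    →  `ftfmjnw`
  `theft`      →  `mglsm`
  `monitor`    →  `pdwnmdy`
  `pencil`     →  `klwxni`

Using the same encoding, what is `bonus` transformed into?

s(18)→f(5) and u(20)→t(19) fit y≡7x+9 (mod 26); the inverse of 7 mod 26 is 15. Treating letters as 0–25, the rule is x ↦ 7x + 9 (mod 26).
Applying it to bonus: b(1)→7·1+9≡16=q; o(14)→7·14+9≡3=d; n(13)→7·13+9≡22=w; u(20)→7·20+9≡19=t; s(18)→7·18+9≡5=f (all mod 26).

qdwtf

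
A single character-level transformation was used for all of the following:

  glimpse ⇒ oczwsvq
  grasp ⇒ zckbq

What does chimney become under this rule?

ioxwsrm

The output letters match the input read backwards, each shifted +10: glimpse reversed is espmilg. Read the word backwards and shift each letter +10.
On chimney: reverse → yenmihc; then shift: y+10=i, e+10=o, n+10=x, m+10=w, i+10=s, h+10=r, c+10=m.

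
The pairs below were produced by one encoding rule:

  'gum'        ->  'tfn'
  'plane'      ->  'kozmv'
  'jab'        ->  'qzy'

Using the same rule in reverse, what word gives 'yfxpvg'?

Each pair mirrors across the alphabet (g↔t, u↔f, m↔n): positions sum to 25. Each letter is replaced by its mirror in the alphabet: a↔z, b↔y, c↔x, and so on (the Atbash cipher).
Reversing it on yfxpvg: y↔b, f↔u, x↔c, p↔k, v↔e, g↔t.

bucket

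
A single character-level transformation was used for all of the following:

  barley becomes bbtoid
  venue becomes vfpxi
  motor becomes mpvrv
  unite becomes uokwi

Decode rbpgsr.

In barley: b→b is +0, a→b is +1, r→t is +2, l→o is +3 — the shift increases by 1 each position. Each letter shifts forward by its position index (0, 1, 2, …) — the shift grows by one for each successive letter.
Decoding rbpgsr: r−0=r, b−1=a, p−2=n, g−3=d, s−4=o, r−5=m.

random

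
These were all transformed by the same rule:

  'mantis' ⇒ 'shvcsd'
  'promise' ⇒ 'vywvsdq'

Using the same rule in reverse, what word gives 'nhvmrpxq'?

In mantis: m→s is +6, a→h is +7, n→v is +8, t→c is +9 — the shift increases by 1 each position. The shift increases by 1 at each position, starting from +6: 6, 7, 8, ….
Decoding nhvmrpxq: n−6=h, h−7=a, v−8=n, m−9=d, r−10=h, p−11=e, x−12=l, q−13=d.

handheld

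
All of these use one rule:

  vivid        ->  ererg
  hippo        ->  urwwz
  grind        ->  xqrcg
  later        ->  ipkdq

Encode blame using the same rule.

mipfd

v(21)→e(4) and i(8)→r(17) fit y≡23x+15 (mod 26); the inverse of 23 mod 26 is 17. Each letter's alphabet position (a=0..z=25) is mapped through 23·x+15 mod 26 — an affine cipher.
Applying it to blame: b(1)→23·1+15≡12=m; l(11)→23·11+15≡8=i; a(0)→23·0+15≡15=p; m(12)→23·12+15≡5=f; e(4)→23·4+15≡3=d (all mod 26).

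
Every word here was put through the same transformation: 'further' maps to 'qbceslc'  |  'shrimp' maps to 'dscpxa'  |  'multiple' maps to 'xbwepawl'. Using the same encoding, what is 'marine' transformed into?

The rule splits by letter class: vowels +7, consonants +11.
For marine: m(cons)+11=x, a(vowel)+7=h, r(cons)+11=c, i(vowel)+7=p, n(cons)+11=y, e(vowel)+7=l.

xhcpyl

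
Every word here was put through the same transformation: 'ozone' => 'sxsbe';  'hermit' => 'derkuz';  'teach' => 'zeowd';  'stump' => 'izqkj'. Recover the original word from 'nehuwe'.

o(14)→s(18) and z(25)→x(23) fit y≡17x+14 (mod 26); the inverse of 17 mod 26 is 23. Treating letters as 0–25, the rule is x ↦ 17x + 14 (mod 26).
Undoing it on nehuwe: n(13)→23·(13−14)≡3=d; e(4)→23·(4−14)≡4=e; h(7)→23·(7−14)≡21=v; u(20)→23·(20−14)≡8=i; w(22)→23·(22−14)≡2=c; e(4)→23·(4−14)≡4=e (all mod 26).

device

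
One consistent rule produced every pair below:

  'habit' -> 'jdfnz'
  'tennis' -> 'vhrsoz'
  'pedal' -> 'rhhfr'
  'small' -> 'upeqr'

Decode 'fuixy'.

dress

In habit: h→j is +2, a→d is +3, b→f is +4, i→n is +5 — the shift increases by 1 each position. Letter i (0-indexed) is shifted by i+2, so successive shifts are 2, 3, 4, ….
Decoding fuixy: f−2=d, u−3=r, i−4=e, x−5=s, y−6=s.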